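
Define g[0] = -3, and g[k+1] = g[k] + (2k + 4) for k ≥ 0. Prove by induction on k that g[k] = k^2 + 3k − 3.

Base case: g[0] = -3, and 0^2 + 3·0 − 3 = -3.
Assume g[j] = j^2 + 3j − 3.
Then g[j+1] = g[j] + (2j + 4) = (j^2 + 3j − 3) + (2j + 4) = j^2 + 5j + 1,
and (j+1)^2 + 3·(j+1) − 3 = j^2 + 5j + 1.
Hence g[k] = k^2 + 3k − 3 for every k ≥ 0, by induction.

g[k] = k^2 + 3k − 3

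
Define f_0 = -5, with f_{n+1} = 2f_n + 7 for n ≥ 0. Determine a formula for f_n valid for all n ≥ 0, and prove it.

Claim: f_n = 2^{n+1} − 7.

Base case: f_0 = -5, and 2^{0+1} − 7 = 2 − 7 = -5.
Assume f_k = 2^{k+1} − 7 for some k ≥ 0.
Then f_{k+1} = 2f_k + 7 = 2·(2^{k+1} − 7) + 7 = 2^{k+2} − 14 + 7 = 2^{k+2} − 7.
By induction, f_n = 2^{n+1} − 7 for all n ≥ 0.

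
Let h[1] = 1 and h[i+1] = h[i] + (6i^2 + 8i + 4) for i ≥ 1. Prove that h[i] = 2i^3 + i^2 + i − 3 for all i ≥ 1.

Base case: h[1] = 1, and 2·1^3 + 1^2 + 1 − 3 = 1.
Assume h[m] = 2m^3 + m^2 + m − 3.
Then h[m+1] = h[m] + (6m^2 + 8m + 4) = (2m^3 + m^2 + m − 3) + (6m^2 + 8m + 4) = 2m^3 + 7m^2 + 9m + 1,
and 2·(m+1)^3 + (m+1)^2 + (m+1) − 3 = 2m^3 + 7m^2 + 9m + 1.
Hence h[i] = 2i^3 + i^2 + i − 3 for every i ≥ 1, by induction.

h[i] = 2i^3 + i^2 + i − 3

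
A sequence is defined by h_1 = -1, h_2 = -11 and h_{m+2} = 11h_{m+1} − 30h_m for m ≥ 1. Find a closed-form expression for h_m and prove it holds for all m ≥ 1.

Claim: h_m = 5^m − 6^m.

Base cases: h_1 = -1 and 5^1 − 6^1 = -1; h_2 = -11 and 5^2 − 6^2 = -11.
Assume h_j = 5^j − 6^j for all 1 ≤ j ≤ k, where k ≥ 2.
Then h_{k+1} = 11h_k − 30h_{k−1} = 11·(5^k − 6^k) − 30·(5^{k−1} − 6^{k−1}) = (11·5 − 30)5^{k−1} − (11·6 − 30)6^{k−1} = 25·5^{k−1} − 36·6^{k−1} = 5^{k+1} − 6^{k+1}.
So the formula holds for k+1, and by strong induction h_m = 5^m − 6^m for all m ≥ 1.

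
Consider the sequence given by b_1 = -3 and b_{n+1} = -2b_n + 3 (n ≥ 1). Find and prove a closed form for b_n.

Claim: b_n = 2·(-2)^n + 1.

Base case: b_1 = -3, and 2·(-2)^1 + 1 = -4 + 1 = -3.
Assume b_m = 2·(-2)^m + 1 for some m ≥ 1.
Then b_{m+1} = -2b_m + 3 = -2·(2·(-2)^m + 1) + 3 = -4·(-2)^m − 2 + 3 = 2·(-2)^{m+1} + 1.
This completes the inductive step, so b_n = 2·(-2)^n + 1 for all n ≥ 1.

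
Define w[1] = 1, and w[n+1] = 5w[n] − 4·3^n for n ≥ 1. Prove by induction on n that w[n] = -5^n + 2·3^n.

Base case: w[1] = 1, and -5^1 + 2·3^1 = -5 + 6 = 1.
Assume w[k] = -5^k + 2·3^k for some k ≥ 1.
Then w[k+1] = 5w[k] − 4·3^k = 5·(-5^k + 2·3^k) − 4·3^k = -5^{k+1} + 10·3^k − 4·3^k = -5^{k+1} + 6·3^k = -5^{k+1} + 2·3^{k+1}.
This completes the inductive step, so w[n] = -5^n + 2·3^n for all n ≥ 1.

w[n] = -5^n + 2·3^n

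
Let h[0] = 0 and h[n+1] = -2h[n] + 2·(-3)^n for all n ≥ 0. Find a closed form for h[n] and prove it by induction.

Claim: h[n] = 2·(-2)^n − 2·(-3)^n.

Base case: h[0] = 0, and 2·(-2)^0 − 2·(-3)^0 = 2 − 2 = 0.
Assume h[r] = 2·(-2)^r − 2·(-3)^r for some r ≥ 0.
Then h[r+1] = -2h[r] + 2·(-3)^r = -2·(2·(-2)^r − 2·(-3)^r) + 2·(-3)^r = 2·(-2)^{r+1} + 4·(-3)^r + 2·(-3)^r = 2·(-2)^{r+1} + 6·(-3)^r = 2·(-2)^{r+1} − 2·(-3)^{r+1}.
Hence h[n] = 2·(-2)^n − 2·(-3)^n for every n ≥ 0, by induction.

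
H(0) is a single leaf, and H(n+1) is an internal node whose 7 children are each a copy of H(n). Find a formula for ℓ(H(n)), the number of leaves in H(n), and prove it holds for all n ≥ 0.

Claim: ℓ(H(n)) = 7^n.

Base case: ℓ(H(0)) = 1, and 7^0 = 1.
Assume ℓ(H(k)) = 7^k.
Then ℓ(H(k+1)) = 7·ℓ(H(k)) = 7·7^k = 7^{k+1}.
So the formula holds for k+1, and by induction ℓ(H(n)) = 7^n for all n ≥ 0.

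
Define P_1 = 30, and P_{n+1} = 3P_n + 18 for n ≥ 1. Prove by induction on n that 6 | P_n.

Base case: P_1 = 30 = 6·5, so 6 | P_1.
Assume 6 | P_k, so P_k = 6t for some integer t.
Then P_{k+1} = 3P_k + 18 = 3·(6t) + 18 = 6(3t + 3), so 6 | P_{k+1}.
So the property holds for k+1, and by induction 6 | P_n for all n ≥ 1.

6 | P_n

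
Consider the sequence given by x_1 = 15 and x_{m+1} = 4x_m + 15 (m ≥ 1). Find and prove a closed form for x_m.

Claim: x_m = 5·4^m − 5.

Base case: x_1 = 15, and 5·4^1 − 5 = 20 − 5 = 15.
Assume x_j = 5·4^j − 5 for some j ≥ 1.
Then x_{j+1} = 4x_j + 15 = 4·(5·4^j − 5) + 15 = 20·4^j − 20 + 15 = 5·4^{j+1} − 5.
Hence x_m = 5·4^m − 5 for every m ≥ 1, by induction.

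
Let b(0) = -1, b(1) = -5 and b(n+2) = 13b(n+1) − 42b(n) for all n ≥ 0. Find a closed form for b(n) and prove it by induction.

Claim: b(n) = 7^n − 2·6^n.

Base cases: b(0) = -1 and 7^0 − 2·6^0 = -1; b(1) = -5 and 7^1 − 2·6^1 = -5.
Assume b(i) = 7^i − 2·6^i for all 0 ≤ i ≤ j, where j ≥ 1.
Then b(j+1) = 13b(j) − 42b(j−1) = 13·(7^j − 2·6^j) − 42·(7^{j−1} − 2·6^{j−1}) = (13·7 − 42)7^{j−1} − 2·(13·6 − 42)6^{j−1} = 49·7^{j−1} − 72·6^{j−1} = 7^{j+1} − 2·6^{j+1}.
So the formula holds for j+1, and by strong induction b(n) = 7^n − 2·6^n for all n ≥ 0.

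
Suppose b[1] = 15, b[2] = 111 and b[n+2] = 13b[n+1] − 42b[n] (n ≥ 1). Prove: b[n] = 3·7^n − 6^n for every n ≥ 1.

Base cases: b[1] = 15 and 3·7^1 − 6^1 = 15; b[2] = 111 and 3·7^2 − 6^2 = 111.
Assume b[i] = 3·7^i − 6^i for all 1 ≤ i ≤ j, where j ≥ 2.
Then b[j+1] = 13b[j] − 42b[j−1] = 13·(3·7^j − 6^j) − 42·(3·7^{j−1} − 6^{j−1}) = 3·(13·7 − 42)7^{j−1} − (13·6 − 42)6^{j−1} = 147·7^{j−1} − 36·6^{j−1} = 3·7^{j+1} − 6^{j+1}.
By strong induction, b[n] = 3·7^n − 6^n for all n ≥ 1.

b[n] = 3·7^n − 6^n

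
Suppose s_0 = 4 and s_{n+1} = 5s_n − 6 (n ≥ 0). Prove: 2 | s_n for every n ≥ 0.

Base case: s_0 = 4 = 2·2, so 2 | s_0.
Assume 2 | s_j, so s_j = 2t for some integer t.
Then s_{j+1} = 5s_j − 6 = 5·(2t) − 6 = 2(5t − 3), so 2 | s_{j+1}.
So the property holds for j+1, and by induction 2 | s_n for all n ≥ 0.

2 | s_n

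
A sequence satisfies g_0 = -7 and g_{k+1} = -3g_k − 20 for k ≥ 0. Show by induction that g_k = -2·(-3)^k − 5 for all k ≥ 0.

Base case: g_0 = -7, and -2·(-3)^0 − 5 = -2 − 5 = -7.
Assume g_m = -2·(-3)^m − 5 for some m ≥ 0.
Then g_{m+1} = -3g_m − 20 = -3·(-2·(-3)^m − 5) − 20 = 6·(-3)^m + 15 − 20 = -2·(-3)^{m+1} − 5.
By induction, g_k = -2·(-3)^k − 5 for all k ≥ 0.

g_k = -2·(-3)^k − 5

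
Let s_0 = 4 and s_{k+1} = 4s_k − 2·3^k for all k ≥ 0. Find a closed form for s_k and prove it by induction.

Claim: s_k = 2·4^k + 2·3^k.

Base case: s_0 = 4, and 2·4^0 + 2·3^0 = 2 + 2 = 4.
Assume s_j = 2·4^j + 2·3^j for some j ≥ 0.
Then s_{j+1} = 4s_j − 2·3^j = 4·(2·4^j + 2·3^j) − 2·3^j = 2·4^{j+1} + 8·3^j − 2·3^j = 2·4^{j+1} + 6·3^j = 2·4^{j+1} + 2·3^{j+1}.
By induction, s_k = 2·4^k + 2·3^k for all k ≥ 0.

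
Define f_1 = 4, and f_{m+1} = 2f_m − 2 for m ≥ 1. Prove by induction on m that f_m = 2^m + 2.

Base case: f_1 = 4, and 2^1 + 2 = 2 + 2 = 4.
Assume f_j = 2^j + 2 for some j ≥ 1.
Then f_{j+1} = 2f_j − 2 = 2·(2^j + 2) − 2 = 2^{j+1} + 4 − 2 = 2^{j+1} + 2.
This completes the inductive step, so f_m = 2^m + 2 for all m ≥ 1.

f_m = 2^m + 2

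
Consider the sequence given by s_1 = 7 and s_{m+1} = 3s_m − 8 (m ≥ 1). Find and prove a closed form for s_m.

Claim: s_m = 3^m + 4.

Base case: s_1 = 7, and 3^1 + 4 = 3 + 4 = 7.
Assume s_r = 3^r + 4 for some r ≥ 1.
Then s_{r+1} = 3s_r − 8 = 3·(3^r + 4) − 8 = 3^{r+1} + 12 − 8 = 3^{r+1} + 4.
Hence s_m = 3^m + 4 for every m ≥ 1, by induction.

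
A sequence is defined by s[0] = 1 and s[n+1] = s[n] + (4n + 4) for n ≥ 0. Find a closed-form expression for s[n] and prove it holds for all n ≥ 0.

Claim: s[n] = 2n^2 + 2n + 1.

Base case: s[0] = 1, and 2·0^2 + 2·0 + 1 = 1.
Assume s[m] = 2m^2 + 2m + 1.
Then s[m+1] = s[m] + (4m + 4) = (2m^2 + 2m + 1) + (4m + 4) = 2m^2 + 6m + 5,
and 2·(m+1)^2 + 2·(m+1) + 1 = 2m^2 + 6m + 5.
Hence s[n] = 2n^2 + 2n + 1 for every n ≥ 0, by induction.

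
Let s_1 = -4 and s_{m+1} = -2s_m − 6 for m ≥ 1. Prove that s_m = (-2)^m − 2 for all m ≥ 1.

Base case: s_1 = -4, and (-2)^1 − 2 = -2 − 2 = -4.
Assume s_k = (-2)^k − 2 for some k ≥ 1.
Then s_{k+1} = -2s_k − 6 = -2·((-2)^k − 2) − 6 = -2·(-2)^k + 4 − 6 = (-2)^{k+1} − 2.
Hence s_m = (-2)^m − 2 for every m ≥ 1, by induction.

s_m = (-2)^m − 2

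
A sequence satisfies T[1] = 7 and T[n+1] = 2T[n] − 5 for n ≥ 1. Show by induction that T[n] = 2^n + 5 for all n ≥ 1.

Base case: T[1] = 7, and 2^1 + 5 = 2 + 5 = 7.
Assume T[r] = 2^r + 5 for some r ≥ 1.
Then T[r+1] = 2T[r] − 5 = 2·(2^r + 5) − 5 = 2^{r+1} + 10 − 5 = 2^{r+1} + 5.
This completes the inductive step, so T[n] = 2^n + 5 for all n ≥ 1.

T[n] = 2^n + 5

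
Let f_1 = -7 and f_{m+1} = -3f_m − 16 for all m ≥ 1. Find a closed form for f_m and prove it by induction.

Claim: f_m = (-3)^m − 4.

Base case: f_1 = -7, and (-3)^1 − 4 = -3 − 4 = -7.
Assume f_j = (-3)^j − 4 for some j ≥ 1.
Then f_{j+1} = -3f_j − 16 = -3·((-3)^j − 4) − 16 = -3·(-3)^j + 12 − 16 = (-3)^{j+1} − 4.
This completes the inductive step, so f_m = (-3)^m − 4 for all m ≥ 1.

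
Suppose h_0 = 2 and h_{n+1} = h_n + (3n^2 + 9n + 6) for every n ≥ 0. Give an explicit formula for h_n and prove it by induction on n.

Claim: h_n = n^3 + 3n^2 + 2n + 2.

Base case: h_0 = 2, and 0^3 + 3·0^2 + 2·0 + 2 = 2.
Assume h_j = j^3 + 3j^2 + 2j + 2.
Then h_{j+1} = h_j + (3j^2 + 9j + 6) = (j^3 + 3j^2 + 2j + 2) + (3j^2 + 9j + 6) = j^3 + 6j^2 + 11j + 8,
and (j+1)^3 + 3·(j+1)^2 + 2·(j+1) + 2 = j^3 + 6j^2 + 11j + 8.
By induction, h_n = n^3 + 3n^2 + 2n + 2 for all n ≥ 0.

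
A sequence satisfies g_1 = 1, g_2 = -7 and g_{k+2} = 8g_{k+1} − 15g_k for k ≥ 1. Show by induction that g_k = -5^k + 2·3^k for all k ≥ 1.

Base cases: g_1 = 1 and -5^1 + 2·3^1 = 1; g_2 = -7 and -5^2 + 2·3^2 = -7.
Assume g_j = -5^j + 2·3^j for all 1 ≤ j ≤ r, where r ≥ 2.
Then g_{r+1} = 8g_r − 15g_{r−1} = 8·(-5^r + 2·3^r) − 15·(-5^{r−1} + 2·3^{r−1}) = -(8·5 − 15)5^{r−1} + 2·(8·3 − 15)3^{r−1} = -25·5^{r−1} + 18·3^{r−1} = -5^{r+1} + 2·3^{r+1}.
By strong induction, g_k = -5^k + 2·3^k for all k ≥ 1.

g_k = -5^k + 2·3^k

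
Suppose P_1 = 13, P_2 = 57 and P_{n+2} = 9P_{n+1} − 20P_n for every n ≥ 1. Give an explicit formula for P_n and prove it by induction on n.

Claim: P_n = 5^n + 2·4^n.

Base cases: P_1 = 13 and 5^1 + 2·4^1 = 13; P_2 = 57 and 5^2 + 2·4^2 = 57.
Assume P_j = 5^j + 2·4^j for all 1 ≤ j ≤ m, where m ≥ 2.
Then P_{m+1} = 9P_m − 20P_{m−1} = 9·(5^m + 2·4^m) − 20·(5^{m−1} + 2·4^{m−1}) = (9·5 − 20)5^{m−1} + 2·(9·4 − 20)4^{m−1} = 25·5^{m−1} + 32·4^{m−1} = 5^{m+1} + 2·4^{m+1}.
So the formula holds for m+1, and by strong induction P_n = 5^n + 2·4^n for all n ≥ 1.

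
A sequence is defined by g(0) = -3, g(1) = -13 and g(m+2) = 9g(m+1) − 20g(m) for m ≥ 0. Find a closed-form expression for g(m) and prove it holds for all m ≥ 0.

Claim: g(m) = -5^m − 2·4^m.

Base cases: g(0) = -3 and -5^0 − 2·4^0 = -3; g(1) = -13 and -5^1 − 2·4^1 = -13.
Assume g(i) = -5^i − 2·4^i for all 0 ≤ i ≤ j, where j ≥ 1.
Then g(j+1) = 9g(j) − 20g(j−1) = 9·(-5^j − 2·4^j) − 20·(-5^{j−1} − 2·4^{j−1}) = -(9·5 − 20)5^{j−1} − 2·(9·4 − 20)4^{j−1} = -25·5^{j−1} − 32·4^{j−1} = -5^{j+1} − 2·4^{j+1}.
So the formula holds for j+1, and by strong induction g(m) = -5^m − 2·4^m for all m ≥ 0.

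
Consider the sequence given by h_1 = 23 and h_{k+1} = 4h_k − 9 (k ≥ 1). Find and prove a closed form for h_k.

Claim: h_k = 5·4^k + 3.

Base case: h_1 = 23, and 5·4^1 + 3 = 20 + 3 = 23.
Assume h_r = 5·4^r + 3 for some r ≥ 1.
Then h_{r+1} = 4h_r − 9 = 4·(5·4^r + 3) − 9 = 20·4^r + 12 − 9 = 5·4^{r+1} + 3.
This completes the inductive step, so h_k = 5·4^k + 3 for all k ≥ 1.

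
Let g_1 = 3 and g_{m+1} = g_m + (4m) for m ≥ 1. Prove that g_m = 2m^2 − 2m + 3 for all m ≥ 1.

Base case: g_1 = 3, and 2·1^2 − 2·1 + 3 = 3.
Assume g_k = 2k^2 − 2k + 3.
Then g_{k+1} = g_k + (4k) = (2k^2 − 2k + 3) + (4k) = 2k^2 + 2k + 3,
and 2·(k+1)^2 − 2·(k+1) + 3 = 2k^2 + 2k + 3.
By induction, g_m = 2m^2 − 2m + 3 for all m ≥ 1.

g_m = 2m^2 − 2m + 3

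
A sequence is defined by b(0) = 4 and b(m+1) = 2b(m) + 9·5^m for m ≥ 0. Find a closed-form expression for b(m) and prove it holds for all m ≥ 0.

Claim: b(m) = 2^m + 3·5^m.

Base case: b(0) = 4, and 2^0 + 3·5^0 = 1 + 3 = 4.
Assume b(k) = 2^k + 3·5^k for some k ≥ 0.
Then b(k+1) = 2b(k) + 9·5^k = 2·(2^k + 3·5^k) + 9·5^k = 2^{k+1} + 6·5^k + 9·5^k = 2^{k+1} + 15·5^k = 2^{k+1} + 3·5^{k+1}.
By induction, b(m) = 2^m + 3·5^m for all m ≥ 0.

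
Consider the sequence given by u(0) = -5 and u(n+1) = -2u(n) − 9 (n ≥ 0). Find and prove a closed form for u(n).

Claim: u(n) = -2·(-2)^n − 3.

Base case: u(0) = -5, and -2·(-2)^0 − 3 = -2 − 3 = -5.
Assume u(m) = -2·(-2)^m − 3 for some m ≥ 0.
Then u(m+1) = -2u(m) − 9 = -2·(-2·(-2)^m − 3) − 9 = 4·(-2)^m + 6 − 9 = -2·(-2)^{m+1} − 3.
Hence u(n) = -2·(-2)^n − 3 for every n ≥ 0, by induction.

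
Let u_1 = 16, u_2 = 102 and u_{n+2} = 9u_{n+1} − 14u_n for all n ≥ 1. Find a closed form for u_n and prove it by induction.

Claim: u_n = 2^n + 2·7^n.

Base cases: u_1 = 16 and 2^1 + 2·7^1 = 16; u_2 = 102 and 2^2 + 2·7^2 = 102.
Assume u_j = 2^j + 2·7^j for all 1 ≤ j ≤ m, where m ≥ 2.
Then u_{m+1} = 9u_m − 14u_{m−1} = 9·(2^m + 2·7^m) − 14·(2^{m−1} + 2·7^{m−1}) = (9·2 − 14)2^{m−1} + 2·(9·7 − 14)7^{m−1} = 4·2^{m−1} + 98·7^{m−1} = 2^{m+1} + 2·7^{m+1}.
By strong induction, u_n = 2^n + 2·7^n for all n ≥ 1.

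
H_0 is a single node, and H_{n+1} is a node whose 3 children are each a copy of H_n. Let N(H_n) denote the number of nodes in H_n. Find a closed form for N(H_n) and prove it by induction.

Claim: N(H_n) = (3^{n+1} − 1)/2.

Base case: N(H_0) = 1, and (3^{0+1} − 1)/2 = 1.
Assume N(H_r) = (3^{r+1} − 1)/2.
Then N(H_{r+1}) = 1 + 3N(H_r) = 1 + 3·(3^{r+1} − 1)/2 = 1 + (3^{r+2} − 3)/2 = (2 + 3^{r+2} − 3)/2 = (3^{r+2} − 1)/2.
By induction, N(H_n) = (3^{n+1} − 1)/2 for all n ≥ 0.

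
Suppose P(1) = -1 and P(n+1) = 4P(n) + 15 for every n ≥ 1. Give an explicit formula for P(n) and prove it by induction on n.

Claim: P(n) = 4^n − 5.

Base case: P(1) = -1, and 4^1 − 5 = 4 − 5 = -1.
Assume P(j) = 4^j − 5 for some j ≥ 1.
Then P(j+1) = 4P(j) + 15 = 4·(4^j − 5) + 15 = 4^{j+1} − 20 + 15 = 4^{j+1} − 5.
Hence P(n) = 4^n − 5 for every n ≥ 1, by induction.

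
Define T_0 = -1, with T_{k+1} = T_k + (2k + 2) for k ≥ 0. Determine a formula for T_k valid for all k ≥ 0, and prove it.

Claim: T_k = k^2 + k − 1.

Base case: T_0 = -1, and 0^2 + 0 − 1 = -1.
Assume T_j = j^2 + j − 1.
Then T_{j+1} = T_j + (2j + 2) = (j^2 + j − 1) + (2j + 2) = j^2 + 3j + 1,
and (j+1)^2 + (j+1) − 1 = j^2 + 3j + 1.
By induction, T_k = k^2 + k − 1 for all k ≥ 0.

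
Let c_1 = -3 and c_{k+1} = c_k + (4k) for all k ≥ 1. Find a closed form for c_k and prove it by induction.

Claim: c_k = 2k^2 − 2k − 3.

Base case: c_1 = -3, and 2·1^2 − 2·1 − 3 = -3.
Assume c_r = 2r^2 − 2r − 3.
Then c_{r+1} = c_r + (4r) = (2r^2 − 2r − 3) + (4r) = 2r^2 + 2r − 3,
and 2·(r+1)^2 − 2·(r+1) − 3 = 2r^2 + 2r − 3.
By induction, c_k = 2k^2 − 2k − 3 for all k ≥ 1.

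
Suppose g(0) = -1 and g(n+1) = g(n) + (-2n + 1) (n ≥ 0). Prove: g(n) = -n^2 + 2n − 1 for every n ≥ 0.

Base case: g(0) = -1, and -0^2 + 2·0 − 1 = -1.
Assume g(m) = -m^2 + 2m − 1.
Then g(m+1) = g(m) + (-2m + 1) = (-m^2 + 2m − 1) + (-2m + 1) = -m^2,
and -(m+1)^2 + 2·(m+1) − 1 = -m^2.
This completes the inductive step, so g(n) = -n^2 + 2n − 1 for all n ≥ 0.

g(n) = -n^2 + 2n − 1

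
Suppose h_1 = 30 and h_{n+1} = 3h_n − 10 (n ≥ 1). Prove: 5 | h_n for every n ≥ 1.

Base case: h_1 = 30 = 5·6, so 5 | h_1.
Assume 5 | h_m, so h_m = 5t for some integer t.
Then h_{m+1} = 3h_m − 10 = 3·(5t) − 10 = 5(3t − 2), so 5 | h_{m+1}.
This completes the inductive step, so 5 | h_n for all n ≥ 1.

5 | h_n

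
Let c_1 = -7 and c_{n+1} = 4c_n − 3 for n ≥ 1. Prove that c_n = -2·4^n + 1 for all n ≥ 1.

Base case: c_1 = -7, and -2·4^1 + 1 = -8 + 1 = -7.
Assume c_k = -2·4^k + 1 for some k ≥ 1.
Then c_{k+1} = 4c_k − 3 = 4·(-2·4^k + 1) − 3 = -8·4^k + 4 − 3 = -2·4^{k+1} + 1.
Hence c_n = -2·4^n + 1 for every n ≥ 1, by induction.

c_n = -2·4^n + 1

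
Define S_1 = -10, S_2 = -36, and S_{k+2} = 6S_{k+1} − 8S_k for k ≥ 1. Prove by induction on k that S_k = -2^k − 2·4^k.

Base cases: S_1 = -10 and -2^1 − 2·4^1 = -10; S_2 = -36 and -2^2 − 2·4^2 = -36.
Assume S_i = -2^i − 2·4^i for all 1 ≤ i ≤ j, where j ≥ 2.
Then S_{j+1} = 6S_j − 8S_{j−1} = 6·(-2^j − 2·4^j) − 8·(-2^{j−1} − 2·4^{j−1}) = -(6·2 − 8)2^{j−1} − 2·(6·4 − 8)4^{j−1} = -4·2^{j−1} − 32·4^{j−1} = -2^{j+1} − 2·4^{j+1}.
This completes the inductive step, so S_k = -2^k − 2·4^k for all k ≥ 1.

S_k = -2^k − 2·4^k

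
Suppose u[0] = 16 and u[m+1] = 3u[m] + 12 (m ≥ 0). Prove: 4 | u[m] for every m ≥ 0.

Base case: u[0] = 16 = 4·4, so 4 | u[0].
Assume 4 | u[r], so u[r] = 4t for some integer t.
Then u[r+1] = 3u[r] + 12 = 3·(4t) + 12 = 4(3t + 3), so 4 | u[r+1].
This completes the inductive step, so 4 | u[m] for all m ≥ 0.

4 | u[m]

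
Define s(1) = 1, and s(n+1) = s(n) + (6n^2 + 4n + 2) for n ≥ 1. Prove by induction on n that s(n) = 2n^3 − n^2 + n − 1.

Base case: s(1) = 1, and 2·1^3 − 1^2 + 1 − 1 = 1.
Assume s(r) = 2r^3 − r^2 + r − 1.
Then s(r+1) = s(r) + (6r^2 + 4r + 2) = (2r^3 − r^2 + r − 1) + (6r^2 + 4r + 2) = 2r^3 + 5r^2 + 5r + 1,
and 2·(r+1)^3 − (r+1)^2 + (r+1) − 1 = 2r^3 + 5r^2 + 5r + 1.
This completes the inductive step, so s(n) = 2n^3 − n^2 + n − 1 for all n ≥ 1.

s(n) = 2n^3 − n^2 + n − 1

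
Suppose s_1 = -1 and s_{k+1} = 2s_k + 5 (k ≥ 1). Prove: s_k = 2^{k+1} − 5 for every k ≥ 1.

Base case: s_1 = -1, and 2^{1+1} − 5 = 4 − 5 = -1.
Assume s_r = 2^{r+1} − 5 for some r ≥ 1.
Then s_{r+1} = 2s_r + 5 = 2·(2^{r+1} − 5) + 5 = 2^{r+2} − 10 + 5 = 2^{r+2} − 5.
By induction, s_k = 2^{k+1} − 5 for all k ≥ 1.

s_k = 2^{k+1} − 5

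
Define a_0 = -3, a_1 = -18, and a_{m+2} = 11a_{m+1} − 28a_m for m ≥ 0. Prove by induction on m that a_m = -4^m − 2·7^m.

Base cases: a_0 = -3 and -4^0 − 2·7^0 = -3; a_1 = -18 and -4^1 − 2·7^1 = -18.
Assume a_j = -4^j − 2·7^j for all 0 ≤ j ≤ k, where k ≥ 1.
Then a_{k+1} = 11a_k − 28a_{k−1} = 11·(-4^k − 2·7^k) − 28·(-4^{k−1} − 2·7^{k−1}) = -(11·4 − 28)4^{k−1} − 2·(11·7 − 28)7^{k−1} = -16·4^{k−1} − 98·7^{k−1} = -4^{k+1} − 2·7^{k+1}.
This completes the inductive step, so a_m = -4^m − 2·7^m for all m ≥ 0.

a_m = -4^m − 2·7^m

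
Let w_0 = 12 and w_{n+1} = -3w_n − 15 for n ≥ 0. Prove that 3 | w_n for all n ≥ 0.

Base case: w_0 = 12 = 3·4, so 3 | w_0.
Assume 3 | w_k, so w_k = 3t for some integer t.
Then w_{k+1} = -3w_k − 15 = -3·(3t) − 15 = 3(-3t − 5), so 3 | w_{k+1}.
Hence 3 | w_n for every n ≥ 0, by induction.

3 | w_n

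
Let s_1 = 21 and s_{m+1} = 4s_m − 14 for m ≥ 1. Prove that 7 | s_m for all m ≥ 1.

Base case: s_1 = 21 = 7·3, so 7 | s_1.
Assume 7 | s_r, so s_r = 7t for some integer t.
Then s_{r+1} = 4s_r − 14 = 4·(7t) − 14 = 7(4t − 2), so 7 | s_{r+1}.
So the property holds for r+1, and by induction 7 | s_m for all m ≥ 1.

7 | s_m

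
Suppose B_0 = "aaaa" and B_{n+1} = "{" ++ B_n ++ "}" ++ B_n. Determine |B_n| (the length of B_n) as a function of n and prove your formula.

Claim: |B_n| = 6·2^n − 2.

Base case: |B_0| = 4, and 6·2^0 − 2 = 4.
Assume |B_r| = 6·2^r − 2.
Then |B_{r+1}| = 1 + |B_r| + 1 + |B_r| = 2|B_r| + 2 = 2(6·2^r − 2) + 2 = 6·2^{r+1} − 4 + 2 = 6·2^{r+1} − 2.
So the formula holds for r+1, and by induction |B_n| = 6·2^n − 2 for all n ≥ 0.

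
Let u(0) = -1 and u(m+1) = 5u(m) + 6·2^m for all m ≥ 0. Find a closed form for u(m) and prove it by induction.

Claim: u(m) = 5^m − 2·2^m.

Base case: u(0) = -1, and 5^0 − 2·2^0 = 1 − 2 = -1.
Assume u(k) = 5^k − 2·2^k for some k ≥ 0.
Then u(k+1) = 5u(k) + 6·2^k = 5·(5^k − 2·2^k) + 6·2^k = 5^{k+1} − 10·2^k + 6·2^k = 5^{k+1} − 4·2^k = 5^{k+1} − 2·2^{k+1}.
Hence u(m) = 5^m − 2·2^m for every m ≥ 0, by induction.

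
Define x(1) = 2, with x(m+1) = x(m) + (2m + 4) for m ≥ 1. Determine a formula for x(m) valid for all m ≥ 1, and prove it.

Claim: x(m) = m^2 + 3m − 2.

Base case: x(1) = 2, and 1^2 + 3·1 − 2 = 2.
Assume x(r) = r^2 + 3r − 2.
Then x(r+1) = x(r) + (2r + 4) = (r^2 + 3r − 2) + (2r + 4) = r^2 + 5r + 2,
and (r+1)^2 + 3·(r+1) − 2 = r^2 + 5r + 2.
This completes the inductive step, so x(m) = m^2 + 3m − 2 for all m ≥ 1.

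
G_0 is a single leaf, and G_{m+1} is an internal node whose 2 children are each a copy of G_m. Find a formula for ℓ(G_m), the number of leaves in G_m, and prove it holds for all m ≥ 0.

Claim: ℓ(G_m) = 2^m.

Base case: ℓ(G_0) = 1, and 2^0 = 1.
Assume ℓ(G_j) = 2^j.
Then ℓ(G_{j+1}) = 2·ℓ(G_j) = 2·2^j = 2^{j+1}.
By induction, ℓ(G_m) = 2^m for all m ≥ 0.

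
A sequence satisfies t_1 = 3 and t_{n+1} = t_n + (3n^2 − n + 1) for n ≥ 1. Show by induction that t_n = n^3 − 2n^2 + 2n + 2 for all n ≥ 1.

Base case: t_1 = 3, and 1^3 − 2·1^2 + 2·1 + 2 = 3.
Assume t_r = r^3 − 2r^2 + 2r + 2.
Then t_{r+1} = t_r + (3r^2 − r + 1) = (r^3 − 2r^2 + 2r + 2) + (3r^2 − r + 1) = r^3 + r^2 + r + 3,
and (r+1)^3 − 2·(r+1)^2 + 2·(r+1) + 2 = r^3 + r^2 + r + 3.
By induction, t_n = n^3 − 2n^2 + 2n + 2 for all n ≥ 1.

t_n = n^3 − 2n^2 + 2n + 2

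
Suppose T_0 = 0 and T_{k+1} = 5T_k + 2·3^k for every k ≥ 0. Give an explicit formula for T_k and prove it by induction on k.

Claim: T_k = 5^k − 3^k.

Base case: T_0 = 0, and 5^0 − 3^0 = 1 − 1 = 0.
Assume T_j = 5^j − 3^j for some j ≥ 0.
Then T_{j+1} = 5T_j + 2·3^j = 5·(5^j − 3^j) + 2·3^j = 5^{j+1} − 5·3^j + 2·3^j = 5^{j+1} − 3·3^j = 5^{j+1} − 3^{j+1}.
By induction, T_k = 5^k − 3^k for all k ≥ 0.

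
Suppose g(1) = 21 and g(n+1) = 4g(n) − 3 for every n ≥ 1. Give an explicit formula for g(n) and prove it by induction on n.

Claim: g(n) = 5·4^n + 1.

Base case: g(1) = 21, and 5·4^1 + 1 = 20 + 1 = 21.
Assume g(r) = 5·4^r + 1 for some r ≥ 1.
Then g(r+1) = 4g(r) − 3 = 4·(5·4^r + 1) − 3 = 20·4^r + 4 − 3 = 5·4^{r+1} + 1.
By induction, g(n) = 5·4^n + 1 for all n ≥ 1.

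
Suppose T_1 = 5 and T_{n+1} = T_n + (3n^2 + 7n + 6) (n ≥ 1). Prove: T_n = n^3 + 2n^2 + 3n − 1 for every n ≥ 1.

Base case: T_1 = 5, and 1^3 + 2·1^2 + 3·1 − 1 = 5.
Assume T_j = j^3 + 2j^2 + 3j − 1.
Then T_{j+1} = T_j + (3j^2 + 7j + 6) = (j^3 + 2j^2 + 3j − 1) + (3j^2 + 7j + 6) = j^3 + 5j^2 + 10j + 5,
and (j+1)^3 + 2·(j+1)^2 + 3·(j+1) − 1 = j^3 + 5j^2 + 10j + 5.
By induction, T_n = n^3 + 2n^2 + 3n − 1 for all n ≥ 1.

T_n = n^3 + 2n^2 + 3n − 1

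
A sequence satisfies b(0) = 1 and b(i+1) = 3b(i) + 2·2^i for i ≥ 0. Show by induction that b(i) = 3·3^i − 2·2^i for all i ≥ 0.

Base case: b(0) = 1, and 3·3^0 − 2·2^0 = 3 − 2 = 1.
Assume b(r) = 3·3^r − 2·2^r for some r ≥ 0.
Then b(r+1) = 3b(r) + 2·2^r = 3·(3·3^r − 2·2^r) + 2·2^r = 3·3^{r+1} − 6·2^r + 2·2^r = 3·3^{r+1} − 4·2^r = 3·3^{r+1} − 2·2^{r+1}.
By induction, b(i) = 3·3^i − 2·2^i for all i ≥ 0.

b(i) = 3·3^i − 2·2^i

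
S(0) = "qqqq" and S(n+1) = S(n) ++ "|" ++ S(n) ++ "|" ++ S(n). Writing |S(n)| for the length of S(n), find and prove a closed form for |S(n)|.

Claim: |S(n)| = 5·3^n − 1.

Base case: |S(0)| = 4, and 5·3^0 − 1 = 4.
Assume |S(j)| = 5·3^j − 1.
Then |S(j+1)| = 3|S(j)| + 2 = 3(5·3^j − 1) + 2 = 5·3^{j+1} − 3 + 2 = 5·3^{j+1} − 1.
Hence |S(n)| = 5·3^n − 1 for every n ≥ 0, by induction.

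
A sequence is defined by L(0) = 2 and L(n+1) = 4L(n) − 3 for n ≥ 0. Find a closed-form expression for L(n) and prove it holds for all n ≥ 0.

Claim: L(n) = 4^n + 1.

Base case: L(0) = 2, and 4^0 + 1 = 1 + 1 = 2.
Assume L(j) = 4^j + 1 for some j ≥ 0.
Then L(j+1) = 4L(j) − 3 = 4·(4^j + 1) − 3 = 4^{j+1} + 4 − 3 = 4^{j+1} + 1.
By induction, L(n) = 4^n + 1 for all n ≥ 0.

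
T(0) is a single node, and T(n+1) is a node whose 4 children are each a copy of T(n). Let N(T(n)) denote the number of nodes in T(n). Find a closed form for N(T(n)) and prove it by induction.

Claim: N(T(n)) = (4^{n+1} − 1)/3.

Base case: N(T(0)) = 1, and (4^{0+1} − 1)/3 = 1.
Assume N(T(m)) = (4^{m+1} − 1)/3.
Then N(T(m+1)) = 1 + 4N(T(m)) = 1 + 4·(4^{m+1} − 1)/3 = 1 + (4^{m+2} − 4)/3 = (3 + 4^{m+2} − 4)/3 = (4^{m+2} − 1)/3.
So the formula holds for m+1, and by induction N(T(n)) = (4^{n+1} − 1)/3 for all n ≥ 0.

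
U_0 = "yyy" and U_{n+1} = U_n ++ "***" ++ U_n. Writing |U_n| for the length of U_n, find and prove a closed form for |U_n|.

Claim: |U_n| = 6·2^n − 3.

Base case: |U_0| = 3, and 6·2^0 − 3 = 3.
Assume |U_j| = 6·2^j − 3.
Then |U_{j+1}| = |U_j| + 3 + |U_j| = 2|U_j| + 3 = 2(6·2^j − 3) + 3 = 6·2^{j+1} − 6 + 3 = 6·2^{j+1} − 3.
So the formula holds for j+1, and by induction |U_n| = 6·2^n − 3 for all n ≥ 0.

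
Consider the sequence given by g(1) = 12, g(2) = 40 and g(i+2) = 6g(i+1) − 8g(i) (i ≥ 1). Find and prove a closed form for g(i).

Claim: g(i) = 2·4^i + 2·2^i.

Base cases: g(1) = 12 and 2·4^1 + 2·2^1 = 12; g(2) = 40 and 2·4^2 + 2·2^2 = 40.
Assume g(t) = 2·4^t + 2·2^t for all 1 ≤ t ≤ j, where j ≥ 2.
Then g(j+1) = 6g(j) − 8g(j−1) = 6·(2·4^j + 2·2^j) − 8·(2·4^{j−1} + 2·2^{j−1}) = 2·(6·4 − 8)4^{j−1} + 2·(6·2 − 8)2^{j−1} = 32·4^{j−1} + 8·2^{j−1} = 2·4^{j+1} + 2·2^{j+1}.
This completes the inductive step, so g(i) = 2·4^i + 2·2^i for all i ≥ 1.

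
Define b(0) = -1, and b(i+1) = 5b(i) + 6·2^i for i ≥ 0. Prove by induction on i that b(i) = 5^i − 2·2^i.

Base case: b(0) = -1, and 5^0 − 2·2^0 = 1 − 2 = -1.
Assume b(k) = 5^k − 2·2^k for some k ≥ 0.
Then b(k+1) = 5b(k) + 6·2^k = 5·(5^k − 2·2^k) + 6·2^k = 5^{k+1} − 10·2^k + 6·2^k = 5^{k+1} − 4·2^k = 5^{k+1} − 2·2^{k+1}.
Hence b(i) = 5^i − 2·2^i for every i ≥ 0, by induction.

b(i) = 5^i − 2·2^i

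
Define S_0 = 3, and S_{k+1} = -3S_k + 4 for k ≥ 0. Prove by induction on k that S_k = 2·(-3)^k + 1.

Base case: S_0 = 3, and 2·(-3)^0 + 1 = 2 + 1 = 3.
Assume S_m = 2·(-3)^m + 1 for some m ≥ 0.
Then S_{m+1} = -3S_m + 4 = -3·(2·(-3)^m + 1) + 4 = -6·(-3)^m − 3 + 4 = 2·(-3)^{m+1} + 1.
This completes the inductive step, so S_k = 2·(-3)^k + 1 for all k ≥ 0.

S_k = 2·(-3)^k + 1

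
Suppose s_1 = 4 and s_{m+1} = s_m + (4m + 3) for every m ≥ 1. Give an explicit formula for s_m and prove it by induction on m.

Claim: s_m = 2m^2 + m + 1.

Base case: s_1 = 4, and 2·1^2 + 1 + 1 = 4.
Assume s_j = 2j^2 + j + 1.
Then s_{j+1} = s_j + (4j + 3) = (2j^2 + j + 1) + (4j + 3) = 2j^2 + 5j + 4,
and 2·(j+1)^2 + (j+1) + 1 = 2j^2 + 5j + 4.
By induction, s_m = 2m^2 + m + 1 for all m ≥ 1.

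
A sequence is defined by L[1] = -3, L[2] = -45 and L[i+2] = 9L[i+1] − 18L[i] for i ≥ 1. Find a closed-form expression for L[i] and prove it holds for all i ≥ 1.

Claim: L[i] = 3·3^i − 2·6^i.

Base cases: L[1] = -3 and 3·3^1 − 2·6^1 = -3; L[2] = -45 and 3·3^2 − 2·6^2 = -45.
Assume L[j] = 3·3^j − 2·6^j for all 1 ≤ j ≤ k, where k ≥ 2.
Then L[k+1] = 9L[k] − 18L[k−1] = 9·(3·3^k − 2·6^k) − 18·(3·3^{k−1} − 2·6^{k−1}) = 3·(9·3 − 18)3^{k−1} − 2·(9·6 − 18)6^{k−1} = 27·3^{k−1} − 72·6^{k−1} = 3·3^{k+1} − 2·6^{k+1}.
So the formula holds for k+1, and by strong induction L[i] = 3·3^i − 2·6^i for all i ≥ 1.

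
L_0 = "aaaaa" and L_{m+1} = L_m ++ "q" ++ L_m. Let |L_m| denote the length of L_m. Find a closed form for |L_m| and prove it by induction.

Claim: |L_m| = 6·2^m − 1.

Base case: |L_0| = 5, and 6·2^0 − 1 = 5.
Assume |L_r| = 6·2^r − 1.
Then |L_{r+1}| = |L_r| + 1 + |L_r| = 2|L_r| + 1 = 2(6·2^r − 1) + 1 = 6·2^{r+1} − 2 + 1 = 6·2^{r+1} − 1.
Hence |L_m| = 6·2^m − 1 for every m ≥ 0, by induction.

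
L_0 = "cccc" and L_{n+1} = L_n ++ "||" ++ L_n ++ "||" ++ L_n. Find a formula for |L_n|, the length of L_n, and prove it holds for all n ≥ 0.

Claim: |L_n| = 6·3^n − 2.

Base case: |L_0| = 4, and 6·3^0 − 2 = 4.
Assume |L_k| = 6·3^k − 2.
Then |L_{k+1}| = 3|L_k| + 4 = 3(6·3^k − 2) + 4 = 6·3^{k+1} − 6 + 4 = 6·3^{k+1} − 2.
This completes the inductive step, so |L_n| = 6·3^n − 2 for all n ≥ 0.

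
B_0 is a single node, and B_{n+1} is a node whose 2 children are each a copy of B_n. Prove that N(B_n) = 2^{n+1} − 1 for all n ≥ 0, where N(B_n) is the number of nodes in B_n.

Base case: N(B_0) = 1, and 2^{0+1} − 1 = 1.
Assume N(B_m) = 2^{m+1} − 1.
Then N(B_{m+1}) = 1 + 2N(B_m) = 1 + 2(2^{m+1} − 1) = 2^{m+2} − 2 + 1 = 2^{m+2} − 1.
Hence N(B_n) = 2^{n+1} − 1 for every n ≥ 0, by induction.

N(B_n) = 2^{n+1} − 1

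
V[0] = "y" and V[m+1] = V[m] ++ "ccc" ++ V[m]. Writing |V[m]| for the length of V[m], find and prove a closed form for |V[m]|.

Claim: |V[m]| = 2^{m+2} − 3.

Base case: |V[0]| = 1, and 2^{0+2} − 3 = 1.
Assume |V[k]| = 2^{k+2} − 3.
Then |V[k+1]| = |V[k]| + 3 + |V[k]| = 2|V[k]| + 3 = 2(2^{k+2} − 3) + 3 = 2^{k+3} − 6 + 3 = 2^{k+3} − 3.
This completes the inductive step, so |V[m]| = 2^{m+2} − 3 for all m ≥ 0.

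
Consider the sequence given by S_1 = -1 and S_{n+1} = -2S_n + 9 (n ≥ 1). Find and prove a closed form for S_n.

Claim: S_n = 2·(-2)^n + 3.

Base case: S_1 = -1, and 2·(-2)^1 + 3 = -4 + 3 = -1.
Assume S_r = 2·(-2)^r + 3 for some r ≥ 1.
Then S_{r+1} = -2S_r + 9 = -2·(2·(-2)^r + 3) + 9 = -4·(-2)^r − 6 + 9 = 2·(-2)^{r+1} + 3.
By induction, S_n = 2·(-2)^n + 3 for all n ≥ 1.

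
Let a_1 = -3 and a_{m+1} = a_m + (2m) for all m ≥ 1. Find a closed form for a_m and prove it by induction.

Claim: a_m = m^2 − m − 3.

Base case: a_1 = -3, and 1^2 − 1 − 3 = -3.
Assume a_k = k^2 − k − 3.
Then a_{k+1} = a_k + (2k) = (k^2 − k − 3) + (2k) = k^2 + k − 3,
and (k+1)^2 − (k+1) − 3 = k^2 + k − 3.
By induction, a_m = m^2 − m − 3 for all m ≥ 1.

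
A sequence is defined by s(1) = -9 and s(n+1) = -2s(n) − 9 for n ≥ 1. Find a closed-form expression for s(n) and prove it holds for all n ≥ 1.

Claim: s(n) = 3·(-2)^n − 3.

Base case: s(1) = -9, and 3·(-2)^1 − 3 = -6 − 3 = -9.
Assume s(k) = 3·(-2)^k − 3 for some k ≥ 1.
Then s(k+1) = -2s(k) − 9 = -2·(3·(-2)^k − 3) − 9 = -6·(-2)^k + 6 − 9 = 3·(-2)^{k+1} − 3.
This completes the inductive step, so s(n) = 3·(-2)^n − 3 for all n ≥ 1.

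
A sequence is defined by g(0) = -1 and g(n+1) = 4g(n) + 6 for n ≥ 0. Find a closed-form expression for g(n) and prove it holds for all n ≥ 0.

Claim: g(n) = 4^n − 2.

Base case: g(0) = -1, and 4^0 − 2 = 1 − 2 = -1.
Assume g(m) = 4^m − 2 for some m ≥ 0.
Then g(m+1) = 4g(m) + 6 = 4·(4^m − 2) + 6 = 4^{m+1} − 8 + 6 = 4^{m+1} − 2.
This completes the inductive step, so g(n) = 4^n − 2 for all n ≥ 0.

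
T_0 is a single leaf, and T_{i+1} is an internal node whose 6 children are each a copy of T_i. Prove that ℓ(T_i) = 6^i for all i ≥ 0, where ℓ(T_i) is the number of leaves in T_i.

Base case: ℓ(T_0) = 1, and 6^0 = 1.
Assume ℓ(T_m) = 6^m.
Then ℓ(T_{m+1}) = 6·ℓ(T_m) = 6·6^m = 6^{m+1}.
By induction, ℓ(T_i) = 6^i for all i ≥ 0.

ℓ(T_i) = 6^i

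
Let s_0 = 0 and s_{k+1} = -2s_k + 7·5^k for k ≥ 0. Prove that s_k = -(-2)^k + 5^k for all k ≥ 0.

Base case: s_0 = 0, and -(-2)^0 + 5^0 = -1 + 1 = 0.
Assume s_r = -(-2)^r + 5^r for some r ≥ 0.
Then s_{r+1} = -2s_r + 7·5^r = -2·(-(-2)^r + 5^r) + 7·5^r = -(-2)^{r+1} − 2·5^r + 7·5^r = -(-2)^{r+1} + 5·5^r = -(-2)^{r+1} + 5^{r+1}.
This completes the inductive step, so s_k = -(-2)^k + 5^k for all k ≥ 0.

s_k = -(-2)^k + 5^k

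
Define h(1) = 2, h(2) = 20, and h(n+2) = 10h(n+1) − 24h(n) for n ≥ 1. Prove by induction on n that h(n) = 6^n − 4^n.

Base cases: h(1) = 2 and 6^1 − 4^1 = 2; h(2) = 20 and 6^2 − 4^2 = 20.
Assume h(j) = 6^j − 4^j for all 1 ≤ j ≤ r, where r ≥ 2.
Then h(r+1) = 10h(r) − 24h(r−1) = 10·(6^r − 4^r) − 24·(6^{r−1} − 4^{r−1}) = (10·6 − 24)6^{r−1} − (10·4 − 24)4^{r−1} = 36·6^{r−1} − 16·4^{r−1} = 6^{r+1} − 4^{r+1}.
By strong induction, h(n) = 6^n − 4^n for all n ≥ 1.

h(n) = 6^n − 4^n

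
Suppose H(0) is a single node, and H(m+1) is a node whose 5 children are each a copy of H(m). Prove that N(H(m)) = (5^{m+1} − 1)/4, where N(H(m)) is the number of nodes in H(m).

Base case: N(H(0)) = 1, and (5^{0+1} − 1)/4 = 1.
Assume N(H(k)) = (5^{k+1} − 1)/4.
Then N(H(k+1)) = 1 + 5N(H(k)) = 1 + 5·(5^{k+1} − 1)/4 = 1 + (5^{k+2} − 5)/4 = (4 + 5^{k+2} − 5)/4 = (5^{k+2} − 1)/4.
Hence N(H(m)) = (5^{m+1} − 1)/4 for every m ≥ 0, by induction.

N(H(m)) = (5^{m+1} − 1)/4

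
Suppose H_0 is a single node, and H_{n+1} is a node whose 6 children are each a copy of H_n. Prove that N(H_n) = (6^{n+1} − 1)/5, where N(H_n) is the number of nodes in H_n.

Base case: N(H_0) = 1, and (6^{0+1} − 1)/5 = 1.
Assume N(H_j) = (6^{j+1} − 1)/5.
Then N(H_{j+1}) = 1 + 6N(H_j) = 1 + 6·(6^{j+1} − 1)/5 = 1 + (6^{j+2} − 6)/5 = (5 + 6^{j+2} − 6)/5 = (6^{j+2} − 1)/5.
So the formula holds for j+1, and by induction N(H_n) = (6^{n+1} − 1)/5 for all n ≥ 0.

N(H_n) = (6^{n+1} − 1)/5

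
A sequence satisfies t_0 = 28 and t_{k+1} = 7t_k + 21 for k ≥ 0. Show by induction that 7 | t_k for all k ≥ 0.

Base case: t_0 = 28 = 7·4, so 7 | t_0.
Assume 7 | t_r, so t_r = 7s for some integer s.
Then t_{r+1} = 7t_r + 21 = 7·(7s) + 21 = 7(7s + 3), so 7 | t_{r+1}.
Hence 7 | t_k for every k ≥ 0, by induction.

7 | t_k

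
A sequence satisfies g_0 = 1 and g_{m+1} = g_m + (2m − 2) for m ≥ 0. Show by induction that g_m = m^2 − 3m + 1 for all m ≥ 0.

Base case: g_0 = 1, and 0^2 − 3·0 + 1 = 1.
Assume g_j = j^2 − 3j + 1.
Then g_{j+1} = g_j + (2j − 2) = (j^2 − 3j + 1) + (2j − 2) = j^2 − j − 1,
and (j+1)^2 − 3·(j+1) + 1 = j^2 − j − 1.
Hence g_m = m^2 − 3m + 1 for every m ≥ 0, by induction.

g_m = m^2 − 3m + 1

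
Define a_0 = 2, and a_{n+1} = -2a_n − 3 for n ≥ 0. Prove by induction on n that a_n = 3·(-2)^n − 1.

Base case: a_0 = 2, and 3·(-2)^0 − 1 = 3 − 1 = 2.
Assume a_k = 3·(-2)^k − 1 for some k ≥ 0.
Then a_{k+1} = -2a_k − 3 = -2·(3·(-2)^k − 1) − 3 = -6·(-2)^k + 2 − 3 = 3·(-2)^{k+1} − 1.
This completes the inductive step, so a_n = 3·(-2)^n − 1 for all n ≥ 0.

a_n = 3·(-2)^n − 1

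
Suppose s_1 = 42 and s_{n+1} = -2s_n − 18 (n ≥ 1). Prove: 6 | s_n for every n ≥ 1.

Base case: s_1 = 42 = 6·7, so 6 | s_1.
Assume 6 | s_m, so s_m = 6t for some integer t.
Then s_{m+1} = -2s_m − 18 = -2·(6t) − 18 = 6(-2t − 3), so 6 | s_{m+1}.
By induction, 6 | s_n for all n ≥ 1.

6 | s_n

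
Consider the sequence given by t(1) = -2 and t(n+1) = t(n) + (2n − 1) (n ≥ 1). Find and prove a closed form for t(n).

Claim: t(n) = n^2 − 2n − 1.

Base case: t(1) = -2, and 1^2 − 2·1 − 1 = -2.
Assume t(j) = j^2 − 2j − 1.
Then t(j+1) = t(j) + (2j − 1) = (j^2 − 2j − 1) + (2j − 1) = j^2 − 2,
and (j+1)^2 − 2·(j+1) − 1 = j^2 − 2.
This completes the inductive step, so t(n) = n^2 − 2n − 1 for all n ≥ 1.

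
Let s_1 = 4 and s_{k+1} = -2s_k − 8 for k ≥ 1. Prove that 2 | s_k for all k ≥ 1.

Base case: s_1 = 4 = 2·2, so 2 | s_1.
Assume 2 | s_j, so s_j = 2t for some integer t.
Then s_{j+1} = -2s_j − 8 = -2·(2t) − 8 = 2(-2t − 4), so 2 | s_{j+1}.
So the property holds for j+1, and by induction 2 | s_k for all k ≥ 1.

2 | s_k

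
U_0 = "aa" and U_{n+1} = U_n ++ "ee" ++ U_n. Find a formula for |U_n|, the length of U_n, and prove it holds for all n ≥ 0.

Claim: |U_n| = 2^{n+2} − 2.

Base case: |U_0| = 2, and 2^{0+2} − 2 = 2.
Assume |U_m| = 2^{m+2} − 2.
Then |U_{m+1}| = |U_m| + 2 + |U_m| = 2|U_m| + 2 = 2(2^{m+2} − 2) + 2 = 2^{m+3} − 4 + 2 = 2^{m+3} − 2.
This completes the inductive step, so |U_n| = 2^{n+2} − 2 for all n ≥ 0.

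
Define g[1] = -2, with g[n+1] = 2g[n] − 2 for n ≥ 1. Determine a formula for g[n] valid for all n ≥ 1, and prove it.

Claim: g[n] = -2^{n+1} + 2.

Base case: g[1] = -2, and -2^{1+1} + 2 = -4 + 2 = -2.
Assume g[m] = -2^{m+1} + 2 for some m ≥ 1.
Then g[m+1] = 2g[m] − 2 = 2·(-2^{m+1} + 2) − 2 = -2^{m+2} + 4 − 2 = -2^{m+2} + 2.
Hence g[n] = -2^{n+1} + 2 for every n ≥ 1, by induction.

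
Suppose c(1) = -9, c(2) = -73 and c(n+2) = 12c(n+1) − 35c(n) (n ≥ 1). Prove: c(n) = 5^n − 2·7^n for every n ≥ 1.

Base cases: c(1) = -9 and 5^1 − 2·7^1 = -9; c(2) = -73 and 5^2 − 2·7^2 = -73.
Assume c(j) = 5^j − 2·7^j for all 1 ≤ j ≤ k, where k ≥ 2.
Then c(k+1) = 12c(k) − 35c(k−1) = 12·(5^k − 2·7^k) − 35·(5^{k−1} − 2·7^{k−1}) = (12·5 − 35)5^{k−1} − 2·(12·7 − 35)7^{k−1} = 25·5^{k−1} − 98·7^{k−1} = 5^{k+1} − 2·7^{k+1}.
Hence c(n) = 5^n − 2·7^n for every n ≥ 1, by strong induction.

c(n) = 5^n − 2·7^n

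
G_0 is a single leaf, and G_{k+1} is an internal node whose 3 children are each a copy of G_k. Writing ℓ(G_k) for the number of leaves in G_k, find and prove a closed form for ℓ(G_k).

Claim: ℓ(G_k) = 3^k.

Base case: ℓ(G_0) = 1, and 3^0 = 1.
Assume ℓ(G_m) = 3^m.
Then ℓ(G_{m+1}) = 3·ℓ(G_m) = 3·3^m = 3^{m+1}.
So the formula holds for m+1, and by induction ℓ(G_k) = 3^k for all k ≥ 0.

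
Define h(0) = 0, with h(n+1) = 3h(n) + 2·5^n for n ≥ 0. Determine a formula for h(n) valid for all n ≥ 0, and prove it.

Claim: h(n) = -3^n + 5^n.

Base case: h(0) = 0, and -3^0 + 5^0 = -1 + 1 = 0.
Assume h(m) = -3^m + 5^m for some m ≥ 0.
Then h(m+1) = 3h(m) + 2·5^m = 3·(-3^m + 5^m) + 2·5^m = -3^{m+1} + 3·5^m + 2·5^m = -3^{m+1} + 5·5^m = -3^{m+1} + 5^{m+1}.
This completes the inductive step, so h(n) = -3^n + 5^n for all n ≥ 0.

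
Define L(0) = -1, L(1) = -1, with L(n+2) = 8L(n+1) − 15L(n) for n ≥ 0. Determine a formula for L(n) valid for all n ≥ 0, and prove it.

Claim: L(n) = 5^n − 2·3^n.

Base cases: L(0) = -1 and 5^0 − 2·3^0 = -1; L(1) = -1 and 5^1 − 2·3^1 = -1.
Assume L(j) = 5^j − 2·3^j for all 0 ≤ j ≤ k, where k ≥ 1.
Then L(k+1) = 8L(k) − 15L(k−1) = 8·(5^k − 2·3^k) − 15·(5^{k−1} − 2·3^{k−1}) = (8·5 − 15)5^{k−1} − 2·(8·3 − 15)3^{k−1} = 25·5^{k−1} − 18·3^{k−1} = 5^{k+1} − 2·3^{k+1}.
Hence L(n) = 5^n − 2·3^n for every n ≥ 0, by strong induction.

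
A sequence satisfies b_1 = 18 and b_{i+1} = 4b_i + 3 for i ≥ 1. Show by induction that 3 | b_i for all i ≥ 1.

Base case: b_1 = 18 = 3·6, so 3 | b_1.
Assume 3 | b_m, so b_m = 3t for some integer t.
Then b_{m+1} = 4b_m + 3 = 4·(3t) + 3 = 3(4t + 1), so 3 | b_{m+1}.
So the property holds for m+1, and by induction 3 | b_i for all i ≥ 1.

3 | b_i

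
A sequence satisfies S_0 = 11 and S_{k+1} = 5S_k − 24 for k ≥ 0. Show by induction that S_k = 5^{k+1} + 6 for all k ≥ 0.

Base case: S_0 = 11, and 5^{0+1} + 6 = 5 + 6 = 11.
Assume S_r = 5^{r+1} + 6 for some r ≥ 0.
Then S_{r+1} = 5S_r − 24 = 5·(5^{r+1} + 6) − 24 = 5^{r+2} + 30 − 24 = 5^{r+2} + 6.
This completes the inductive step, so S_k = 5^{k+1} + 6 for all k ≥ 0.

S_k = 5^{k+1} + 6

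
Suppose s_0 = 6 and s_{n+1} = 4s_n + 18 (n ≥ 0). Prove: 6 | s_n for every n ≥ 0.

Base case: s_0 = 6 = 6·1, so 6 | s_0.
Assume 6 | s_k, so s_k = 6t for some integer t.
Then s_{k+1} = 4s_k + 18 = 4·(6t) + 18 = 6(4t + 3), so 6 | s_{k+1}.
So the property holds for k+1, and by induction 6 | s_n for all n ≥ 0.

6 | s_n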